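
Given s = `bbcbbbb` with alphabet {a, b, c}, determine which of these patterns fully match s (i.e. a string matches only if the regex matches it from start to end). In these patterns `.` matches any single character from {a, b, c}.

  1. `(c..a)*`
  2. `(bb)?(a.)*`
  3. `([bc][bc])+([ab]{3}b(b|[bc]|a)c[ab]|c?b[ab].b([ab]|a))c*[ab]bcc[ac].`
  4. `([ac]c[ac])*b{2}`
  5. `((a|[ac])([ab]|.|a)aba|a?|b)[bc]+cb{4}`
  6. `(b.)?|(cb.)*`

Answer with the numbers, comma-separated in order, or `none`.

5

1 → no match
2 → no match
3 → no match
4 → no match
5 → match
6 → no match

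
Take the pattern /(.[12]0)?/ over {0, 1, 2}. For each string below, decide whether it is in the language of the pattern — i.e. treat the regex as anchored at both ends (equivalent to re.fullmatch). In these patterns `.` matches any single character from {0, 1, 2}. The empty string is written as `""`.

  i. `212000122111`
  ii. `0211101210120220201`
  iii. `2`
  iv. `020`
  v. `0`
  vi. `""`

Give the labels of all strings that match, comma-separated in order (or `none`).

iv, vi

i → no match
ii → no match
iii → no match
iv → match
v → no match
vi → match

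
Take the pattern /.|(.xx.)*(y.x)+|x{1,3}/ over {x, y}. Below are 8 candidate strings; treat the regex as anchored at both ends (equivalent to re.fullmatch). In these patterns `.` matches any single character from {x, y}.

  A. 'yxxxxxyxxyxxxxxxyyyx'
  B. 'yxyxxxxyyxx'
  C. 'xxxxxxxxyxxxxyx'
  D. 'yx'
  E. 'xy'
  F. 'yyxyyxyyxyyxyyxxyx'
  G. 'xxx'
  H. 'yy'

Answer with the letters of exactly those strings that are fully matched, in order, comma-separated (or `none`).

G

A → no match
B → no match
C → no match
D → no match
E → no match
F → no match
G → match
H → no match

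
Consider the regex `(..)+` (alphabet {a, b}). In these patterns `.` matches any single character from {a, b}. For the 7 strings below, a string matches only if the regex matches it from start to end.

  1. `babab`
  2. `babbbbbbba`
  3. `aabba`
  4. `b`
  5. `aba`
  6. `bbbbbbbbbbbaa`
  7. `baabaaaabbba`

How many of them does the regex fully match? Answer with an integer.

1 → no match
2 → match
3 → no match
4 → no match
5 → no match
6 → no match
7 → match
Total matched: 2

2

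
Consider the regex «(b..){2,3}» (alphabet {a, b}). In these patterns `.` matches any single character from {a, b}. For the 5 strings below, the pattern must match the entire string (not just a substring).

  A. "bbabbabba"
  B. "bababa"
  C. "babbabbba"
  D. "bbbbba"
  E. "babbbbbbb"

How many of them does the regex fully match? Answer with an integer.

A → match
B → no match
C → match
D → match
E → match
Total matched: 4

4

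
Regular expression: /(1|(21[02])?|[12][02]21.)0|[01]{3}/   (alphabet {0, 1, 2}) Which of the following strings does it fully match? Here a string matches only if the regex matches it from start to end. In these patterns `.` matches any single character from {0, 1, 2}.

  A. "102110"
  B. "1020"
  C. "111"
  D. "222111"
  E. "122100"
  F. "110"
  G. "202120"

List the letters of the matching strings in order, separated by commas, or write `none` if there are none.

A, C, E, F, G

A → match
B → no match
C → match
D → no match
E → match
F → match
G → match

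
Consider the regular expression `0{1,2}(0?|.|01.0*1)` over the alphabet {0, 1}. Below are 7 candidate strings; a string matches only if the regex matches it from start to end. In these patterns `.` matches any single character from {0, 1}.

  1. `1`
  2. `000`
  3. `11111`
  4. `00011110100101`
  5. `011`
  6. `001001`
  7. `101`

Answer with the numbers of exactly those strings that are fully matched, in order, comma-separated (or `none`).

1 → no match — must start with `0`
2 → match
3 → no match — must start with `0`
4 → no match
5 → no match
6 → match
7 → no match — must start with `0`

2, 6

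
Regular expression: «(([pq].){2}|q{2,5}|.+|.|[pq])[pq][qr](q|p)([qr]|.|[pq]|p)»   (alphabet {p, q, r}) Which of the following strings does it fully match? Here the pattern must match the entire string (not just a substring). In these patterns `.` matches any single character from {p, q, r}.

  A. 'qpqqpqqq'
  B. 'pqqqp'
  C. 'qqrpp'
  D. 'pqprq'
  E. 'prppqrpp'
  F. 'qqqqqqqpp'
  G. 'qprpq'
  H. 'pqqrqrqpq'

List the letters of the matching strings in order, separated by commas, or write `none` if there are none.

A → match
B → match
C → match
D → no match
E → match
F → match
G → match
H → no match

A, B, C, E, F, G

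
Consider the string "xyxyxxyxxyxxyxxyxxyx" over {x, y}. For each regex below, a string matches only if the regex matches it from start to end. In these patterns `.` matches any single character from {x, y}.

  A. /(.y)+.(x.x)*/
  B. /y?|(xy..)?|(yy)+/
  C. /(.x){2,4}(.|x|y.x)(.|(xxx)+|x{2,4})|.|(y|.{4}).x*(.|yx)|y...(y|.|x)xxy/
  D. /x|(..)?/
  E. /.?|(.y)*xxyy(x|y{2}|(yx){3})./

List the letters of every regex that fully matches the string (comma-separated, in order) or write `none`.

A → match
B → no match
C → no match
D → no match
E → no match

A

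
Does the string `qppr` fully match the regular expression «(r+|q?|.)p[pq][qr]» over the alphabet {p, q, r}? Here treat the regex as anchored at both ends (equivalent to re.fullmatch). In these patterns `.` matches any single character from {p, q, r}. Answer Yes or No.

Yes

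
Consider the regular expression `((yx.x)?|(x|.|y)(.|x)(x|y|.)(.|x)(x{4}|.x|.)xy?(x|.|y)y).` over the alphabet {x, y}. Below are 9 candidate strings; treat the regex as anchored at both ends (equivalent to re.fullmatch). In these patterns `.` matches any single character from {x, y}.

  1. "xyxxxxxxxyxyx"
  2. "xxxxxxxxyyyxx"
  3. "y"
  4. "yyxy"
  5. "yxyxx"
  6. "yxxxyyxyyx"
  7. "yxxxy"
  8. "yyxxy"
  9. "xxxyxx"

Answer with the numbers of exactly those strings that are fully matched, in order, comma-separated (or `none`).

1 → match
2 → no match
3 → match
4 → no match
5 → match
6 → no match
7 → match
8 → no match
9 → no match

1, 3, 5, 7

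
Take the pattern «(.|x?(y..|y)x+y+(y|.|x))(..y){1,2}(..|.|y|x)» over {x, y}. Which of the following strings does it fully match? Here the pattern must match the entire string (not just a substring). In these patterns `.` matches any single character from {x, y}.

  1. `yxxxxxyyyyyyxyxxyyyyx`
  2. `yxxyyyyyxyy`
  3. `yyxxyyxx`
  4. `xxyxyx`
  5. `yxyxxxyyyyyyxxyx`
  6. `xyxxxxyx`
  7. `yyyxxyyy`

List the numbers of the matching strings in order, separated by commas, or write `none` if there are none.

1 → no match
2. `yxxyyyyyxyy` → match
3. `yyxxyyxx` → no match
4. `xxyxyx` → no match
5 → match
6. `xyxxxxyx` → no match
7. `yyyxxyyy` → no match

2, 5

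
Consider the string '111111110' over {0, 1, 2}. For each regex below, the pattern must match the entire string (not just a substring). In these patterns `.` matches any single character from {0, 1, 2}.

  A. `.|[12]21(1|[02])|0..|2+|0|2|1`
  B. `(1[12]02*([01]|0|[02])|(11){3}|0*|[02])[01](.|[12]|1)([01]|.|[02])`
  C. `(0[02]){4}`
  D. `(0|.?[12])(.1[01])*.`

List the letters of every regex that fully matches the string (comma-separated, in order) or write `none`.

A → no match
B → match
C → no match — must start with '0'
D → match

B, D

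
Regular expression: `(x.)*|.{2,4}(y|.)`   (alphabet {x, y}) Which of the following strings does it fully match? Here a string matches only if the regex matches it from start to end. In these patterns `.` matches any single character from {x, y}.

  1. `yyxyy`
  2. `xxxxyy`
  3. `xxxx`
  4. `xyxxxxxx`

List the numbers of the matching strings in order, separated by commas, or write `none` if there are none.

1, 3, 4

1 → match
2 → no match
3 → match
4 → match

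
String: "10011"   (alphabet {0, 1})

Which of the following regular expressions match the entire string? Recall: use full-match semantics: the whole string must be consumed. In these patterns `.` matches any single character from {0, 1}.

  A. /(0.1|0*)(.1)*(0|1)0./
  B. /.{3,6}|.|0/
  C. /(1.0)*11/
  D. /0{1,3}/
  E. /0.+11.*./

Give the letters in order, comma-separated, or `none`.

B, C

A → no match
B → match
C → match
D → no match — must start with "0"
E → no match — must start with "0"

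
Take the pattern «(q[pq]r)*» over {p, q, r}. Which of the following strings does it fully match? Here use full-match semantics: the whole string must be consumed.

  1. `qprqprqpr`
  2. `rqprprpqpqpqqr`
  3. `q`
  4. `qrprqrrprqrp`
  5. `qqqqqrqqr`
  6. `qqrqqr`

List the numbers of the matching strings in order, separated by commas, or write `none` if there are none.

1, 6

1 → match
2 → no match
3 → no match
4 → no match
5 → no match
6 → match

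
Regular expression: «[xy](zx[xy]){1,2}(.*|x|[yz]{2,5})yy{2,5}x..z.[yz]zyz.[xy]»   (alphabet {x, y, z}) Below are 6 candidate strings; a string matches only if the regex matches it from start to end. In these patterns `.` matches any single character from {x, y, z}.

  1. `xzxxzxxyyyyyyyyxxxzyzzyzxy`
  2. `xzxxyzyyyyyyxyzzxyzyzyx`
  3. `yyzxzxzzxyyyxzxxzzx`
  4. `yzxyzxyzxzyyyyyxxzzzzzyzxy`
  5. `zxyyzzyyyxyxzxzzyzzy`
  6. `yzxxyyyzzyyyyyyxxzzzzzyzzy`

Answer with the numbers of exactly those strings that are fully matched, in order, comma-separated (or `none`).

1 → match
2 → match
3 → no match
4 → match
5 → no match
6 → match

1, 2, 4, 6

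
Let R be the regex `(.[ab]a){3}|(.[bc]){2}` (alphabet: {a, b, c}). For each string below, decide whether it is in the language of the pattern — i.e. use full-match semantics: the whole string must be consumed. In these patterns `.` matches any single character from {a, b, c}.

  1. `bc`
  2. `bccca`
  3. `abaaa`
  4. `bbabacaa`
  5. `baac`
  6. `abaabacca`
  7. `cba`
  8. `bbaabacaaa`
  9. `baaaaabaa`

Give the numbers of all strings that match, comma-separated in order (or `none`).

9

1 → no match
2 → no match
3 → no match
4 → no match
5 → no match
6 → no match
7 → no match
8 → no match
9 → match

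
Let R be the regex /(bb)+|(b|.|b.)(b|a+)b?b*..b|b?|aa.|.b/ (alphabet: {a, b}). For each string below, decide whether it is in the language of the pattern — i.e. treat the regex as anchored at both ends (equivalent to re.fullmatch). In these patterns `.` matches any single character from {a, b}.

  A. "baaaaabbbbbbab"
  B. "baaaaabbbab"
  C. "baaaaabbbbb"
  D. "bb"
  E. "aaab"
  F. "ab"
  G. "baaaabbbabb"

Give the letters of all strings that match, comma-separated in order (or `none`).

A → match
B → match
C → match
D → match
E → no match
F → match
G → match

A, B, C, D, F, G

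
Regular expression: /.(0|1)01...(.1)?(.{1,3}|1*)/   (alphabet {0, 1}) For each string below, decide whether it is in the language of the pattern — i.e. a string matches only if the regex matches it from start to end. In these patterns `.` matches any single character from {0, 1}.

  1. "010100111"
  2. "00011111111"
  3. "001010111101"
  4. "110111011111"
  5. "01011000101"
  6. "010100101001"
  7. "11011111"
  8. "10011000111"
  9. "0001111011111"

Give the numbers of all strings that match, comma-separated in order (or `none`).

1, 2, 4, 5, 6, 7, 8, 9

1 → match
2 → match
3 → no match
4 → match
5 → match
6 → match
7 → match
8 → match
9 → match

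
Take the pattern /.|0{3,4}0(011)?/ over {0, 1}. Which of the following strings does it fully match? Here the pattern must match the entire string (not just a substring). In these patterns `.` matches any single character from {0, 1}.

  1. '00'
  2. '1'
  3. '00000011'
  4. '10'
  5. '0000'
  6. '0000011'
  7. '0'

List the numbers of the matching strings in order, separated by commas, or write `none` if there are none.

2, 3, 5, 6, 7

1. '00' → no match
2. '1' → match
3. '00000011' → match
4. '10' → no match
5. '0000' → match
6. '0000011' → match
7. '0' → match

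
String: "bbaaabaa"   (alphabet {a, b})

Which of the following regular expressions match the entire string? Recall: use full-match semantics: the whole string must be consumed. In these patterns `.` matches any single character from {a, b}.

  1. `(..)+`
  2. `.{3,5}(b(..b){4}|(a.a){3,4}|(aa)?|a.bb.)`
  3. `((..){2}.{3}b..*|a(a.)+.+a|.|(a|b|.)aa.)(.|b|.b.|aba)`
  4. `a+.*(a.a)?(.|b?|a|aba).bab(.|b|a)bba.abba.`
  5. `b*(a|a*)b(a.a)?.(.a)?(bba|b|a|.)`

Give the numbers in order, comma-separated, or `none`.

1, 5

1 → match
2 → no match
3 → no match
4 → no match — must start with "a"
5 → match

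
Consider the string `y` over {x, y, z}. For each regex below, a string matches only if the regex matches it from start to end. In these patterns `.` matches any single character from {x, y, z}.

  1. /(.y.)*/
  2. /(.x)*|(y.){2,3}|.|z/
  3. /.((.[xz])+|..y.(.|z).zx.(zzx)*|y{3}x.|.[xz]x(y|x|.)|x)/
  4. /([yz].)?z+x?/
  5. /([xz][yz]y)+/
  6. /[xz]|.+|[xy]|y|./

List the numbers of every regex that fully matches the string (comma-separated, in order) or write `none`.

2, 6

1 → no match
2 → match
3 → no match
4 → no match
5 → no match
6 → match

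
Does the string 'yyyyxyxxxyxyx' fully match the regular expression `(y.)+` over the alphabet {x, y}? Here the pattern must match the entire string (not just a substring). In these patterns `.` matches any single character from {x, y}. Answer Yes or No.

No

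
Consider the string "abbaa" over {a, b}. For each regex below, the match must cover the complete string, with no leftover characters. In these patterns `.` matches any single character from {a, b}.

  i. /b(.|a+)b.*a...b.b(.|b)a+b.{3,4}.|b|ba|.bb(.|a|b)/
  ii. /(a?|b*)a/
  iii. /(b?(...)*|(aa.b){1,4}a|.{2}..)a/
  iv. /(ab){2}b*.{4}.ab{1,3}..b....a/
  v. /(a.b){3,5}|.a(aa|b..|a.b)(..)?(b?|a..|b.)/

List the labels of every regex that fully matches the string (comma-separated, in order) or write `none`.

i → no match
ii → no match
iii → match
iv → no match
v → no match

iii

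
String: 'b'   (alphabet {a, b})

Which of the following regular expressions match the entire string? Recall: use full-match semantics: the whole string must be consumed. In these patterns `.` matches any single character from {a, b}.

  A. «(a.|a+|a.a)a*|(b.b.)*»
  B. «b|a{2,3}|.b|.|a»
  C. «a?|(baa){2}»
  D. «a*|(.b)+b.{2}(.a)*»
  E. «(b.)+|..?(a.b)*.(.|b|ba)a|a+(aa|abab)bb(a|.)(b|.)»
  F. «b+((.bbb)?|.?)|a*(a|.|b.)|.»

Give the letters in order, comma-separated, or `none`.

A → no match
B → match
C → no match
D → no match
E → no match
F → match

B, F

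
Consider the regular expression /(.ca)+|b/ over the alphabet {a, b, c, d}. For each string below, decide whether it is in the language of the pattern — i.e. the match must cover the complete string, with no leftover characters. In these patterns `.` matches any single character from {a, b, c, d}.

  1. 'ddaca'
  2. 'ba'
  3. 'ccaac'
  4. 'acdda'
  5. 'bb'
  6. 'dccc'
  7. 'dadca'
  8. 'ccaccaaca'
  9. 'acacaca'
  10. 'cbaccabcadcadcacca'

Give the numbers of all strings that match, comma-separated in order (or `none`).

1 → no match
2 → no match
3 → no match
4 → no match
5 → no match
6 → no match
7 → no match
8 → match
9 → no match
10 → no match

8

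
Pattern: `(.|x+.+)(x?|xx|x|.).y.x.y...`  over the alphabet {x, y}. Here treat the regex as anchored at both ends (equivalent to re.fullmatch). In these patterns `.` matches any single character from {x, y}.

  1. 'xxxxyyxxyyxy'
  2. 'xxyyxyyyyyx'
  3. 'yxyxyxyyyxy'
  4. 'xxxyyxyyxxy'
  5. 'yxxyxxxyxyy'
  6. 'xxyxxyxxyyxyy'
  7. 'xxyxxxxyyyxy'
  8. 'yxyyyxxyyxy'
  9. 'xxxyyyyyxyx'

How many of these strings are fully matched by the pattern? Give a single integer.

1. 'xxxxyyxxyyxy' → match
2. 'xxyyxyyyyyx' → no match
3. 'yxyxyxyyyxy' → no match
4. 'xxxyyxyyxxy' → match
5. 'yxxyxxxyxyy' → match
6 → match
7. 'xxyxxxxyyyxy' → no match
8. 'yxyyyxxyyxy' → match
9. 'xxxyyyyyxyx' → no match
Total matched: 5

5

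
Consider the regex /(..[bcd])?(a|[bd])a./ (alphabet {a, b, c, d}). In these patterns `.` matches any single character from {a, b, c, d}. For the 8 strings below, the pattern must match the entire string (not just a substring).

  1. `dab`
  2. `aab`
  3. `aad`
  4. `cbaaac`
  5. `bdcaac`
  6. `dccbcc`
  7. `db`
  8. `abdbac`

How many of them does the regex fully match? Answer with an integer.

1. `dab` → match
2. `aab` → match
3. `aad` → match
4. `cbaaac` → no match
5. `bdcaac` → match
6. `dccbcc` → no match
7. `db` → no match
8. `abdbac` → match
Total matched: 5

5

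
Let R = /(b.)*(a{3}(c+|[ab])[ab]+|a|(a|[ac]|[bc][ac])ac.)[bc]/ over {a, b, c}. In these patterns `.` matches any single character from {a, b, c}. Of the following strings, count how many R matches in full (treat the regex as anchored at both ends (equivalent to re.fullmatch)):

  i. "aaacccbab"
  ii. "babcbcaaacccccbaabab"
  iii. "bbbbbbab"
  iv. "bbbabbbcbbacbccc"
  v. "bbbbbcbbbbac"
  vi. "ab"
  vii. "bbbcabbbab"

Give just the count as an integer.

i → match
ii → match
iii → match
iv → no match
v → match
vi → match
vii → no match
Total matched: 5

5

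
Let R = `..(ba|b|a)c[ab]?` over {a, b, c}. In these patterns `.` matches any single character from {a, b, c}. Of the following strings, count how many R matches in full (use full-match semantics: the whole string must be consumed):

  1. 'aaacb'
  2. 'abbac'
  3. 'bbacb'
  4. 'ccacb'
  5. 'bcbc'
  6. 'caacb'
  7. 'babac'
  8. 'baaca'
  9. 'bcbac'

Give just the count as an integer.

9

1 → match
2 → match
3 → match
4 → match
5 → match
6 → match
7 → match
8 → match
9 → match
Total matched: 9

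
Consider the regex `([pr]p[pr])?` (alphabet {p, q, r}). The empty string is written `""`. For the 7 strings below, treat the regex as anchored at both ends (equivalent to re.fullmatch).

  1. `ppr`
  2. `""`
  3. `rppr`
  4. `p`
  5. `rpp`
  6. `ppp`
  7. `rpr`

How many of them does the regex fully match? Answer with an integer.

5

1 → match
2 → match
3 → no match
4 → no match
5 → match
6 → match
7 → match
Total matched: 5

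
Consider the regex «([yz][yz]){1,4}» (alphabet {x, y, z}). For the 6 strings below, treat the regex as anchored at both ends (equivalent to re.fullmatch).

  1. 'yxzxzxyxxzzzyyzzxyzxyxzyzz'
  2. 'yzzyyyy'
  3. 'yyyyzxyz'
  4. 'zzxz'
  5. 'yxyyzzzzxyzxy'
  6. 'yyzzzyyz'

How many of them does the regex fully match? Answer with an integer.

1

1 → no match
2 → no match
3 → no match
4 → no match
5 → no match
6 → match
Total matched: 1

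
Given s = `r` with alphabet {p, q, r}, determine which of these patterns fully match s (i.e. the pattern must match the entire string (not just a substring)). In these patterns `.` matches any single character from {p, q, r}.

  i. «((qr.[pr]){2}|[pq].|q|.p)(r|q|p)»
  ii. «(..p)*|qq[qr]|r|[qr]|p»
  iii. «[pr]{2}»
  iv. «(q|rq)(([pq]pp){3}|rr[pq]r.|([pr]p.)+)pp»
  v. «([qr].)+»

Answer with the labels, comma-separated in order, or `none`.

i → no match
ii → match
iii → no match
iv → no match — must end with `pp`
v → no match

ii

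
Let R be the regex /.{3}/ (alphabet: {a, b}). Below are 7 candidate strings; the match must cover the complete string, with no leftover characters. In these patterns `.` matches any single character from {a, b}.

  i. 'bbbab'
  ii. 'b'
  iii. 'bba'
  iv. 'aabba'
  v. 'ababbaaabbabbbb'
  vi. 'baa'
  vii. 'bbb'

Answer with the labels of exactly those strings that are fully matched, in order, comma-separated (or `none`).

iii, vi, vii

i → no match
ii → no match
iii → match
iv → no match
v → no match
vi → match
vii → match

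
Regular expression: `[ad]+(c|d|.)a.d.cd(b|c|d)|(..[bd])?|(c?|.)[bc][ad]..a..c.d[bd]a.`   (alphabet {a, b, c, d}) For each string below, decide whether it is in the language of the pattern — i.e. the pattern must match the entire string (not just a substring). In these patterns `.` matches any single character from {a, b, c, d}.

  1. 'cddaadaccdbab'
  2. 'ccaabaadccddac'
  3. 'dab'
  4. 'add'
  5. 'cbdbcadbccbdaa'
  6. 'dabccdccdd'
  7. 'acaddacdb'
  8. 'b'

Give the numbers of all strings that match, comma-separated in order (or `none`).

1, 2, 3, 4, 7

1 → match
2 → match
3 → match
4 → match
5 → no match
6 → no match
7 → match
8 → no match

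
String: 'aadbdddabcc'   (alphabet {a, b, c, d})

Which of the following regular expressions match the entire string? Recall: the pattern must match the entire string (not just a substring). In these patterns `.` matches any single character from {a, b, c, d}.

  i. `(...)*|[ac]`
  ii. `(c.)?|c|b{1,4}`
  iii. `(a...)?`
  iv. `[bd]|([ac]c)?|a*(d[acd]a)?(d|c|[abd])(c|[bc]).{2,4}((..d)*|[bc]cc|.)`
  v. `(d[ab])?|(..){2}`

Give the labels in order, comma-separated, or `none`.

i → no match
ii → no match
iii → no match
iv → match
v → no match

iv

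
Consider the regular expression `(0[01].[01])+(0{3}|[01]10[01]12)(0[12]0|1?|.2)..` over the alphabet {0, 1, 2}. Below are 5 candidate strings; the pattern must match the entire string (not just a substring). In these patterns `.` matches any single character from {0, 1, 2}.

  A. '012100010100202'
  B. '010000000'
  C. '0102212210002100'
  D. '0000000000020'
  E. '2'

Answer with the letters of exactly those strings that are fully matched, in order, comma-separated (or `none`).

A → no match
B → match
C → no match
D → match
E → no match — must start with '0'

B, D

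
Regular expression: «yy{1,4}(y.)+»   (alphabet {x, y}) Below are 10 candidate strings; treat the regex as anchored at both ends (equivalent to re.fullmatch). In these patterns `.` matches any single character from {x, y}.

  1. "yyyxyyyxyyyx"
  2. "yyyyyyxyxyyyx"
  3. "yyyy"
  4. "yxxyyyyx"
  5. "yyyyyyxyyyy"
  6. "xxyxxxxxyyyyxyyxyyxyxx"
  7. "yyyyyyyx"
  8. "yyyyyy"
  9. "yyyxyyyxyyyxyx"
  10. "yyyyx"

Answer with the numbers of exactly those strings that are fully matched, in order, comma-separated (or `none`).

1. "yyyxyyyxyyyx" → match
2 → match
3. "yyyy" → match
4. "yxxyyyyx" → no match — must start with "yy"
5. "yyyyyyxyyyy" → match
6 → no match — must start with "yy"
7. "yyyyyyyx" → match
8. "yyyyyy" → match
9 → match
10. "yyyyx" → match

1, 2, 3, 5, 7, 8, 9, 10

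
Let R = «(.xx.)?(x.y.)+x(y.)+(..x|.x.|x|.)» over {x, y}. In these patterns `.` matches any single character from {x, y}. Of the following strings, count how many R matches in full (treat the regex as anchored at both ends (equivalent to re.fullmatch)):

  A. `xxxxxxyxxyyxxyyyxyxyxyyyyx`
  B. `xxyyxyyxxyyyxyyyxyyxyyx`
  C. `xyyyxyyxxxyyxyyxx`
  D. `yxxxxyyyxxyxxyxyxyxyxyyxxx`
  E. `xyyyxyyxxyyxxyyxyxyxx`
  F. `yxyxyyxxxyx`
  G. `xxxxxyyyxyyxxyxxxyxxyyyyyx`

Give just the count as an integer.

A → match
B → no match
C → no match
D → match
E → no match
F. `yxyxyyxxxyx` → no match
G → no match
Total matched: 2

2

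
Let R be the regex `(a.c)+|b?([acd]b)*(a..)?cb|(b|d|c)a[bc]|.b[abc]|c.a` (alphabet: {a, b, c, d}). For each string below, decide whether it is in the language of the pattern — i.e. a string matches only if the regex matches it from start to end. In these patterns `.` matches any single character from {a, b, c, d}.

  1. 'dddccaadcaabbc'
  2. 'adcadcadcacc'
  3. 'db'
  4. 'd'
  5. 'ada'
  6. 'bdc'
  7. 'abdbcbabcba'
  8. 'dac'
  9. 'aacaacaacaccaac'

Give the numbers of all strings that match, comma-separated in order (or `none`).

2, 8, 9

1 → no match
2. 'adcadcadcacc' → match
3. 'db' → no match
4. 'd' → no match
5. 'ada' → no match
6. 'bdc' → no match
7. 'abdbcbabcba' → no match
8. 'dac' → match
9 → match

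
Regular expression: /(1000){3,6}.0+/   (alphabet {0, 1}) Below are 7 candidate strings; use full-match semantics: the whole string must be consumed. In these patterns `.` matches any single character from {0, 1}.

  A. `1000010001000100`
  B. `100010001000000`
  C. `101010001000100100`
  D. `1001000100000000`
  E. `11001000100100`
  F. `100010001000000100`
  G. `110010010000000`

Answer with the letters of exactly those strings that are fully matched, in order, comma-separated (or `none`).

A → no match
B → match
C → no match — must start with `1000`
D → no match — must start with `1000`
E → no match — must start with `1000`
F → no match
G → no match — must start with `1000`

B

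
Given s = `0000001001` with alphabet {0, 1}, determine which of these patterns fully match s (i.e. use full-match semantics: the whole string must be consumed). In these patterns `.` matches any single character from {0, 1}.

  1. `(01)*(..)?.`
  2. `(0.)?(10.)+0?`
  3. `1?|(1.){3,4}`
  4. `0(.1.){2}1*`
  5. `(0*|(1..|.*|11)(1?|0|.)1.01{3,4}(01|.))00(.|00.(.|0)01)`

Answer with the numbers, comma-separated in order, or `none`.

5

1 → no match
2 → no match
3 → no match
4 → no match
5 → match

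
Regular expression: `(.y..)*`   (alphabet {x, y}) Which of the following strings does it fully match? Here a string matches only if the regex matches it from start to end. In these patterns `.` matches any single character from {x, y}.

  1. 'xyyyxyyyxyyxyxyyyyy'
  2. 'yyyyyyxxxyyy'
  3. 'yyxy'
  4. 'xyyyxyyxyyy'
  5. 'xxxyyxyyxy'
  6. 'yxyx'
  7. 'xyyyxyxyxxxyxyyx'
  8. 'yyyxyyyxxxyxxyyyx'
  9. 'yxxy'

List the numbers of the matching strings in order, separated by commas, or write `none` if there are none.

2, 3

1 → no match
2 → match
3 → match
4 → no match
5 → no match
6 → no match
7 → no match
8 → no match
9 → no match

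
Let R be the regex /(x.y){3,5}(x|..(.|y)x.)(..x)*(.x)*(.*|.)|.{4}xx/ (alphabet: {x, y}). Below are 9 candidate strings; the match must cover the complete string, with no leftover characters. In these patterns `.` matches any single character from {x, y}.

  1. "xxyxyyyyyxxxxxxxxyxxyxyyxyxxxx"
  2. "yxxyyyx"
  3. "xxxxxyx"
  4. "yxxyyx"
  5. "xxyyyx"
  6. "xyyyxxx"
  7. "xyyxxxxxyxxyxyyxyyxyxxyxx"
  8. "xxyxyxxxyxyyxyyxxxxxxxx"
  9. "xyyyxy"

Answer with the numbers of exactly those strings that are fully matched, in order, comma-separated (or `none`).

1 → no match
2. "yxxyyyx" → no match
3. "xxxxxyx" → no match
4. "yxxyyx" → no match
5. "xxyyyx" → no match
6. "xyyyxxx" → no match
7 → no match
8 → no match
9. "xyyyxy" → no match

none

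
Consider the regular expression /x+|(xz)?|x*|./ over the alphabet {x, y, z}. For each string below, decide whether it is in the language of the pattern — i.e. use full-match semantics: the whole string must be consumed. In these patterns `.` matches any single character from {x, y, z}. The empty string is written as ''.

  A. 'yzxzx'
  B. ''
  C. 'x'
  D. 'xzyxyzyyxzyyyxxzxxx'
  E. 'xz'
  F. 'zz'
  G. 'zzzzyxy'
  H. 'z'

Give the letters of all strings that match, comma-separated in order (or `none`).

A → no match
B → match
C → match
D → no match
E → match
F → no match
G → no match
H → match

B, C, E, H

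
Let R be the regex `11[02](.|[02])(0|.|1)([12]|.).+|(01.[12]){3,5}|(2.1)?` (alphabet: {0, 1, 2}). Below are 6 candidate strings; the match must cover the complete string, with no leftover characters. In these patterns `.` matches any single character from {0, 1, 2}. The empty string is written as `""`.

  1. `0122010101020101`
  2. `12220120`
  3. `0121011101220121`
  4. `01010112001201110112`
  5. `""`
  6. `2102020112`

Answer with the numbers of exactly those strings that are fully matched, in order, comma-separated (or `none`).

1 → match
2 → no match
3 → match
4 → no match
5 → match
6 → no match

1, 3, 5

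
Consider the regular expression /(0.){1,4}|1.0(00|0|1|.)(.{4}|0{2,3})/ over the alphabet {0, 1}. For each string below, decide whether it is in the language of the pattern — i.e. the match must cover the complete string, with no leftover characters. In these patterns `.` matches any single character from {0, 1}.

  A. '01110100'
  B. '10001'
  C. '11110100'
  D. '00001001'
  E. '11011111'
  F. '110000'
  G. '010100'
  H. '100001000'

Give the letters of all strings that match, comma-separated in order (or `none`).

E, F, G, H

A. '01110100' → no match
B. '10001' → no match
C. '11110100' → no match
D. '00001001' → no match
E. '11011111' → match
F. '110000' → match
G. '010100' → match
H. '100001000' → match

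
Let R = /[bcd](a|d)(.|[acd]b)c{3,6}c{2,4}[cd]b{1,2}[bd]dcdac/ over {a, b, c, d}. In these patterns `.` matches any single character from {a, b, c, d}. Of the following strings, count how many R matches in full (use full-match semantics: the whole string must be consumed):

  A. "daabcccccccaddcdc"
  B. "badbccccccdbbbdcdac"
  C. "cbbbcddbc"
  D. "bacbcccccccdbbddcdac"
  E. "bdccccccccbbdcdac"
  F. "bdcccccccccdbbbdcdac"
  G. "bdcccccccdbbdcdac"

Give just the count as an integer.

5

A → no match — must end with "dcdac"
B → match
C → no match — must end with "dcdac"
D → match
E → match
F → match
G → match
Total matched: 5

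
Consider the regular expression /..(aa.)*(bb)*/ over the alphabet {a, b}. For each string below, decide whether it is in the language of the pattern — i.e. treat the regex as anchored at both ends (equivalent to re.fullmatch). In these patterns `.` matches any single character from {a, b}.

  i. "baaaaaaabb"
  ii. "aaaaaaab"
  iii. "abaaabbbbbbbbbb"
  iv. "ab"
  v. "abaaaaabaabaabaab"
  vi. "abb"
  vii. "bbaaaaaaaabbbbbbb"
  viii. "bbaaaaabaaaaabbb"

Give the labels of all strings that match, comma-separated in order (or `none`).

i. "baaaaaaabb" → match
ii. "aaaaaaab" → match
iii → match
iv. "ab" → match
v → match
vi. "abb" → no match
vii → match
viii → match

i, ii, iii, iv, v, vii, viii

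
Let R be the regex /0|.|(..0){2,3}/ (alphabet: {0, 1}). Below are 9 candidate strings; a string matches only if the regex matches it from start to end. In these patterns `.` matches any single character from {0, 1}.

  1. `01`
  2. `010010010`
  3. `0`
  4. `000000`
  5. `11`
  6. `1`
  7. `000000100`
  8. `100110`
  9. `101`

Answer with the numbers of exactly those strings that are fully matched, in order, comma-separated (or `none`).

2, 3, 4, 6, 7, 8

1 → no match
2 → match
3 → match
4 → match
5 → no match
6 → match
7 → match
8 → match
9 → no match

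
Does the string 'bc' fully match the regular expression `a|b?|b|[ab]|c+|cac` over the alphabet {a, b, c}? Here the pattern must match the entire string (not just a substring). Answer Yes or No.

No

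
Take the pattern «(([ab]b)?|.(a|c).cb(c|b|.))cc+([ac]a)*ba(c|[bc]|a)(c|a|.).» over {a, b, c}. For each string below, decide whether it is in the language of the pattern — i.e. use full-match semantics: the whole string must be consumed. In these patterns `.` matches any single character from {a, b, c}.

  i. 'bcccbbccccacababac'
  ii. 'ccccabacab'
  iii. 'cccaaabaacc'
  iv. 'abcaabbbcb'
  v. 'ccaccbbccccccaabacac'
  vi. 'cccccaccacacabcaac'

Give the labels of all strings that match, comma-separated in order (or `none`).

i, ii, iii

i → match
ii. 'ccccabacab' → match
iii. 'cccaaabaacc' → match
iv. 'abcaabbbcb' → no match
v → no match
vi → no match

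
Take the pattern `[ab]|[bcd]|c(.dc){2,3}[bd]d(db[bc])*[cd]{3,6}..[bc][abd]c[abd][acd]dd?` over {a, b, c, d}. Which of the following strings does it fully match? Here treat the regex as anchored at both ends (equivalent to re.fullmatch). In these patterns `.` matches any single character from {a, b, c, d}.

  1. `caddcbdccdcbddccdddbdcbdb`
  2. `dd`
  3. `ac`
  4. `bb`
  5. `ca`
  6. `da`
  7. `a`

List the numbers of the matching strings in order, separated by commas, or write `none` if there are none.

1 → no match
2. `dd` → no match
3. `ac` → no match
4. `bb` → no match
5. `ca` → no match
6. `da` → no match
7. `a` → match

7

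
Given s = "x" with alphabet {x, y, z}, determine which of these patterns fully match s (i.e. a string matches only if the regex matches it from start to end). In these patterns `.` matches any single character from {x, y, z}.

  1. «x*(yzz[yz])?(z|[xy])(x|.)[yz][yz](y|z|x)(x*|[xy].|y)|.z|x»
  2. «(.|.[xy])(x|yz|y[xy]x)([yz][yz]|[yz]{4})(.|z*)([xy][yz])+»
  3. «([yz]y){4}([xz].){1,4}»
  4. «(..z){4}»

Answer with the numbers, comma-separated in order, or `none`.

1

1 → match
2 → no match
3 → no match
4 → no match — must end with "z"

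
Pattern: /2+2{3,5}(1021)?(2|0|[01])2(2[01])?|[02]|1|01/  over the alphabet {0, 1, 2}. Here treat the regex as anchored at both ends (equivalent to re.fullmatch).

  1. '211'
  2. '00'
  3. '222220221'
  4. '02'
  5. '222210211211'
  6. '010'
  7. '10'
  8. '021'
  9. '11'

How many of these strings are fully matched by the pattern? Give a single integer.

1

1. '211' → no match
2. '00' → no match
3. '222220221' → match
4. '02' → no match
5. '222210211211' → no match
6. '010' → no match
7. '10' → no match
8. '021' → no match
9. '11' → no match
Total matched: 1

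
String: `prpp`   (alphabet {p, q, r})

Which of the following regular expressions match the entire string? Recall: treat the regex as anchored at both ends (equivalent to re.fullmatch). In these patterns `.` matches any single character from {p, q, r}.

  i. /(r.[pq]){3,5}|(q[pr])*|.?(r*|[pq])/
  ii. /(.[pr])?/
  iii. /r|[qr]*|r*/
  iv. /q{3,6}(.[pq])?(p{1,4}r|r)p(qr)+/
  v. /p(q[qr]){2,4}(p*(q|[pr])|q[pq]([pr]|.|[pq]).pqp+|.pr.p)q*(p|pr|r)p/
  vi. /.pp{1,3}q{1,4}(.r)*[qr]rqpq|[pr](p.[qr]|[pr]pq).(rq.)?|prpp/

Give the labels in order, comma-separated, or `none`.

vi

i → no match
ii → no match
iii → no match
iv → no match — must start with `q`
v → no match — must start with `pq`
vi → match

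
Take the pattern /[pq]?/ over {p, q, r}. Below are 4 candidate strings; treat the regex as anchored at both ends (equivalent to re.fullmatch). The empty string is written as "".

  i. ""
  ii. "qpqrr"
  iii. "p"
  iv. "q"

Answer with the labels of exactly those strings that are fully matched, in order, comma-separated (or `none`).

i → match
ii → no match
iii → match
iv → match

i, iii, iv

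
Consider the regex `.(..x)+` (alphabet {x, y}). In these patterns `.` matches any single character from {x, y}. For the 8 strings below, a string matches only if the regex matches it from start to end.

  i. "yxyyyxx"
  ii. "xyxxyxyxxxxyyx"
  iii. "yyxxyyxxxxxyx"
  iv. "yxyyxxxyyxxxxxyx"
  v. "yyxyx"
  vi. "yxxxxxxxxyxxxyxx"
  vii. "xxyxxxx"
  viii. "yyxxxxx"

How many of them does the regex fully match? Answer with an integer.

3

i → no match
ii → no match
iii → match
iv → no match
v → no match
vi → no match
vii → match
viii → match
Total matched: 3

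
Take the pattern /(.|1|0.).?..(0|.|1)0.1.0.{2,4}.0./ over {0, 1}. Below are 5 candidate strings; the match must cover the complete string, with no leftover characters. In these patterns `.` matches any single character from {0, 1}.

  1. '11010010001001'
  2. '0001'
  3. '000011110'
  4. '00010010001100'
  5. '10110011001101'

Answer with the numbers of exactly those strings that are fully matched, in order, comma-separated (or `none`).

1, 4, 5

1 → match
2 → no match
3 → no match
4 → match
5 → match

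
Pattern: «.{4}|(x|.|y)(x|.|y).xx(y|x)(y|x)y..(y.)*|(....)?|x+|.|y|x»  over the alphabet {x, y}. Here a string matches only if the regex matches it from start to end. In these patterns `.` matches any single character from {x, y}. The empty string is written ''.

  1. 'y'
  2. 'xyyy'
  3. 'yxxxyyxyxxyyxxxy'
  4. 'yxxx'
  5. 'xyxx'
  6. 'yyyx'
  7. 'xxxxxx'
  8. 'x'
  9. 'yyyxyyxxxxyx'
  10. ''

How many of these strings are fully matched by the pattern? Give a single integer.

1 → match
2 → match
3 → no match
4 → match
5 → match
6 → match
7 → match
8 → match
9 → no match
10 → match
Total matched: 8

8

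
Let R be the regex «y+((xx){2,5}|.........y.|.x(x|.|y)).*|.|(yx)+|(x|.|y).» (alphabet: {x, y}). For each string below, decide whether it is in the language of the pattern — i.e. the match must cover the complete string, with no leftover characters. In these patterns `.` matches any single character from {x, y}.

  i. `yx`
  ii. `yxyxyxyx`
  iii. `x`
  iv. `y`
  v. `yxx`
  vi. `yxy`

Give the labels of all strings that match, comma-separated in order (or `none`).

i, ii, iii, iv

i → match
ii → match
iii → match
iv → match
v → no match
vi → no match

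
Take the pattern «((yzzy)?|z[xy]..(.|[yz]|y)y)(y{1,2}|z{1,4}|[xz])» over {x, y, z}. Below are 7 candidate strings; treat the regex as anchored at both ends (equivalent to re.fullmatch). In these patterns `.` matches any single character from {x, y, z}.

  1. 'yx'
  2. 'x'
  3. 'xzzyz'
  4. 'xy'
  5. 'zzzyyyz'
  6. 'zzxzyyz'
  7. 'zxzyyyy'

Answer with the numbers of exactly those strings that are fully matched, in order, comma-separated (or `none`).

1 → no match
2 → match
3 → no match
4 → no match
5 → no match
6 → no match
7 → match

2, 7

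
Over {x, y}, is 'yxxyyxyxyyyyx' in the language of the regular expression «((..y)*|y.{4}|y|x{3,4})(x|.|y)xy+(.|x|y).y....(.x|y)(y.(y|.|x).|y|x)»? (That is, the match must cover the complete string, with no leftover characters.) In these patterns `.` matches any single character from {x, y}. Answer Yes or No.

Yes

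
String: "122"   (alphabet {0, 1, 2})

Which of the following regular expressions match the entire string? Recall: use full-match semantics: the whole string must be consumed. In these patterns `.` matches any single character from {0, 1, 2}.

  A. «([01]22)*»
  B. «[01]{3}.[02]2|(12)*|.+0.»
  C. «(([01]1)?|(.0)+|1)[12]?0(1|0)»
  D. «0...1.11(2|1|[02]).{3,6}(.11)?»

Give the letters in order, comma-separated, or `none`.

A → match
B → no match
C → no match
D → no match — must start with "0"

A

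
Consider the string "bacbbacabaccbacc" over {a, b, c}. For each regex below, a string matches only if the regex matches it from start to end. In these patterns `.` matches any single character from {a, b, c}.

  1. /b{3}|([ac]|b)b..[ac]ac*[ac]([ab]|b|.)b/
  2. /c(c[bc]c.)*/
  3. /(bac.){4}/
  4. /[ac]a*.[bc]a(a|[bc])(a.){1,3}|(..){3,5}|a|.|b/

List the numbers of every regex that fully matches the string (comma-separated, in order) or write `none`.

1 → no match — must end with "b"
2 → no match — must start with "c"
3 → match
4 → no match

3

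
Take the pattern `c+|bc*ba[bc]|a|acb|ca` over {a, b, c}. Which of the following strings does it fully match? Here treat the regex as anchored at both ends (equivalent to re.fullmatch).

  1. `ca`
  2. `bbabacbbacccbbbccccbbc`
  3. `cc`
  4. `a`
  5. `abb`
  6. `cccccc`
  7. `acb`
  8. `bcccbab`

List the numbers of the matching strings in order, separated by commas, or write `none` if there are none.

1, 3, 4, 6, 7, 8

1. `ca` → match
2 → no match
3. `cc` → match
4. `a` → match
5. `abb` → no match
6. `cccccc` → match
7. `acb` → match
8. `bcccbab` → match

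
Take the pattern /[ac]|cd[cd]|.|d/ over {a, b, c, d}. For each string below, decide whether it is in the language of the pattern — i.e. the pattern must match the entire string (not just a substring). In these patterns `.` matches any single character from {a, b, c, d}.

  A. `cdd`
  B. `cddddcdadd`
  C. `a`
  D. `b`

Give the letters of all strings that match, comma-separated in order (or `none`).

A → match
B → no match
C → match
D → match

A, C, D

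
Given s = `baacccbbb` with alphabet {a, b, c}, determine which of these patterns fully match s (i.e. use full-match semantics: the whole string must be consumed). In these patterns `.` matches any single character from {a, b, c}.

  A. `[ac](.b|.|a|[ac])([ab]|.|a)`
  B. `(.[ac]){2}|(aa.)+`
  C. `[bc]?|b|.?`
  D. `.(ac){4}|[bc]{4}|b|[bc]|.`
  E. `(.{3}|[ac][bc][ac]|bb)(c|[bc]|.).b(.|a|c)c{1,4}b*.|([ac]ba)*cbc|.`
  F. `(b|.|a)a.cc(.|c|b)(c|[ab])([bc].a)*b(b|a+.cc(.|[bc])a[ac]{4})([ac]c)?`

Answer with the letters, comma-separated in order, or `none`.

F

A → no match
B → no match
C → no match
D → no match
E → no match
F → match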